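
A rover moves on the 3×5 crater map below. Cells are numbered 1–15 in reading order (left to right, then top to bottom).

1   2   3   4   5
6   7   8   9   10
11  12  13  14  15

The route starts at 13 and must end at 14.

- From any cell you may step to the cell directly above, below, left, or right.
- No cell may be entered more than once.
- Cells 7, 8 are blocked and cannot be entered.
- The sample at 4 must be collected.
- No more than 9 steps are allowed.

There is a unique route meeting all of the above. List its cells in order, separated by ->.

The 9-move cap with required stops at 4 leaves no slack for detours.
Route from 13: left 2 to 11, up 2 to 1, right 3 to 4, down 2 to 14 — 9 moves in all.
Check: all required cells visited; 9 ≤ 9 moves.

13 -> 12 -> 11 -> 6 -> 1 -> 2 -> 3 -> 4 -> 9 -> 14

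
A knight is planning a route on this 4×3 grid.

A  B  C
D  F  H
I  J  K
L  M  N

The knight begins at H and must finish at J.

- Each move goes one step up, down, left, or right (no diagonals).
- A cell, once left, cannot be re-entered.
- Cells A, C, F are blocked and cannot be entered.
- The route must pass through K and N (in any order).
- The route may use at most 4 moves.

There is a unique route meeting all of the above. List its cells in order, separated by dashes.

Any route must reach K and N and still end at J within 4 moves, so the order of the required stops is forced.
Route from H: 2× down (reaching N), left to M, up to J — 4 moves in all.
Check: all required cells visited; 4 ≤ 4 moves.

H - K - N - M - J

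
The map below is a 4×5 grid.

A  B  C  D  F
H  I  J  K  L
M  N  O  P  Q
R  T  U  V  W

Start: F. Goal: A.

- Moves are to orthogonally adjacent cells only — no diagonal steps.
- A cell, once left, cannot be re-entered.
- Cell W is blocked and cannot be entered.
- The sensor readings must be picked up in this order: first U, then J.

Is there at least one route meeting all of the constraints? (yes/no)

yes

One route that works: F → L → Q → P → V → U → O → J → C → B → A.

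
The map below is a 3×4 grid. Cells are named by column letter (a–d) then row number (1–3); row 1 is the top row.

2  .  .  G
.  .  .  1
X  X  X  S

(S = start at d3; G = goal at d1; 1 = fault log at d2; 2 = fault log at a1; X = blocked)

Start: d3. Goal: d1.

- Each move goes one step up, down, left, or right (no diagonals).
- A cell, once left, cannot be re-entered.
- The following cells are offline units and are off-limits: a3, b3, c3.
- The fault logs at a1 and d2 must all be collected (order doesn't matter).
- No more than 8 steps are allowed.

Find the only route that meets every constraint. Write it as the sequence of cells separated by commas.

d3, d2, c2, b2, a2, a1, b1, c1, d1

The budget equals the shortest possible length, so every move has to be on a shortest route through the required cells.
Route from d3: up to d2, 3× left (reaching a2), up to a1, 3× right (reaching d1) — 8 moves in all.
Check: all required cells visited; 8 ≤ 8 moves.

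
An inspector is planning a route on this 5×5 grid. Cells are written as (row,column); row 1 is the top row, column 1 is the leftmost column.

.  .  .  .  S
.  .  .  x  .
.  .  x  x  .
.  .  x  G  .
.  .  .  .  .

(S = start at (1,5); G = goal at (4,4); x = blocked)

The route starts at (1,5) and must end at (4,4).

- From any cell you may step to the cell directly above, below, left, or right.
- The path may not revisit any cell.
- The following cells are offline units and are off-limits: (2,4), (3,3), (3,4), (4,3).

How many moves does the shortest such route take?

The Manhattan distance from (1,5) to (4,4) is |1−4| + |5−4| = 4, so at least 4 moves are needed.
A route of 4 moves achieves this: (1,5) → (2,5) → (3,5) → (4,5) → (4,4).
Since 4 matches the lower bound, it is optimal.

4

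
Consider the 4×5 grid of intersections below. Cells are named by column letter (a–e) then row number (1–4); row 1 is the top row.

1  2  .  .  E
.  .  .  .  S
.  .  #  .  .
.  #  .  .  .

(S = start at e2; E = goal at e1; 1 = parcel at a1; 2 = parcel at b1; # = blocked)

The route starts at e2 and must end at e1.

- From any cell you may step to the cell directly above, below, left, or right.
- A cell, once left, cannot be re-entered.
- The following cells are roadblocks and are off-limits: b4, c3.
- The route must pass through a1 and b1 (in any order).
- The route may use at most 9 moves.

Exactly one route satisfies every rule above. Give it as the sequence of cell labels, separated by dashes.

The budget equals the shortest possible length, so every move has to be on a shortest route through the required cells.
Route from e2: 4× left (reaching a2), up to a1, 4× right (reaching e1) — 9 moves in all.
Check: all required cells visited; 9 ≤ 9 moves.

e2 - d2 - c2 - b2 - a2 - a1 - b1 - c1 - d1 - e1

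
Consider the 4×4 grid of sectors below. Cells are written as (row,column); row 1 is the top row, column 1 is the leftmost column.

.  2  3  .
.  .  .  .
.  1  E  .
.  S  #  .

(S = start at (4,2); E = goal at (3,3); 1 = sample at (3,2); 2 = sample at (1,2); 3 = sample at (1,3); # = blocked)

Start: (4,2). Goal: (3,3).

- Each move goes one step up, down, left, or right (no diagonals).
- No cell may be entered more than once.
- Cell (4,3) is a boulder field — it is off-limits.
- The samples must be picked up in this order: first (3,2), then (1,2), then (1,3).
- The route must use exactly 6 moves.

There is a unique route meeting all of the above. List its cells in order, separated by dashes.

(4,2) - (3,2) - (2,2) - (1,2) - (1,3) - (2,3) - (3,3)

The waypoints must appear in the order (3,2), (1,2), (1,3), with no cell reused.
Route from (4,2): 3× up (reaching (1,2)), right to (1,3), 2× down (reaching (3,3)) — 6 moves in all.
Check: order respected (1 at step 1, 2 at step 3, 3 at step 4); 6 moves as required.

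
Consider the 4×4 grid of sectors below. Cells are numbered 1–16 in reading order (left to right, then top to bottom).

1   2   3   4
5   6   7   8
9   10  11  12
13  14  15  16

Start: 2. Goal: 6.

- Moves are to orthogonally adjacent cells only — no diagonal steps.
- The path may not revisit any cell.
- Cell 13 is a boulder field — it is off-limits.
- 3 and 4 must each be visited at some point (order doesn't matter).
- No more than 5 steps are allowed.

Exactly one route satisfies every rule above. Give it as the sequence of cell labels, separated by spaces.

Any route must reach 3 and 4 and still end at 6 within 5 moves, so the order of the required stops is forced.
Route from 2: right 2 to 4, down 1 to 8, left 2 to 6 — 5 moves in all.
Check: all required cells visited; 5 ≤ 5 moves.

2 3 4 8 7 6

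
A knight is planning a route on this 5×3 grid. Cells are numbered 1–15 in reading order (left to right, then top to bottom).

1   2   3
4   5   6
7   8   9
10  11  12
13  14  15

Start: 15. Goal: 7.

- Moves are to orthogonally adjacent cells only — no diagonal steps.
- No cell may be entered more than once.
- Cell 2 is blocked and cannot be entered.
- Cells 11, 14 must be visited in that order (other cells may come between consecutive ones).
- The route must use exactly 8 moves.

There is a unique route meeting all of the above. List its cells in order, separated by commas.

15, 12, 9, 8, 11, 14, 13, 10, 7

The waypoints must appear in the order 11, 14, with no cell reused.
Route from 15: 2× up (reaching 9), left to 8, 2× down (reaching 14), left to 13, 2× up (reaching 7) — 8 moves in all.
Check: order respected (11 at step 4, 14 at step 5); 8 moves as required.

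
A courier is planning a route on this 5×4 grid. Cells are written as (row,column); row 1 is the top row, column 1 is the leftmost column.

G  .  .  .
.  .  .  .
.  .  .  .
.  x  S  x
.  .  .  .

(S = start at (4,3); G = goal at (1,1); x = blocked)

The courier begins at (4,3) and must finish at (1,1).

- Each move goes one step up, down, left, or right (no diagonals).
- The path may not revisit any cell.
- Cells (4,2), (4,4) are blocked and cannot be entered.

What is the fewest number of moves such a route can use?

5

The Manhattan distance from (4,3) to (1,1) is |4−1| + |3−1| = 5, so at least 5 moves are needed.
A route of 5 moves achieves this: (4,3) → (3,3) → (2,3) → (1,3) → (1,2) → (1,1).
Since 5 matches the lower bound, it is optimal.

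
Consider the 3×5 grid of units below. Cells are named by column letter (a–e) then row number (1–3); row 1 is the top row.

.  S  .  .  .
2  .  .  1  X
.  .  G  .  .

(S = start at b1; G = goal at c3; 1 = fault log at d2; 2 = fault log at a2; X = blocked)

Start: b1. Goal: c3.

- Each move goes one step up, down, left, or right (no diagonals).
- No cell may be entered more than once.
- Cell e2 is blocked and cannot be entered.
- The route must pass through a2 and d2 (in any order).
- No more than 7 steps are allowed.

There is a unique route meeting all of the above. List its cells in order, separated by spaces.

b1 a1 a2 b2 c2 d2 d3 c3

The 7-move cap with required stops at a2, d2 leaves no slack for detours.
Route from b1: left to a1, down to a2, 3× right (reaching d2), down to d3, left to c3 — 7 moves in all.
Check: all required cells visited; 7 ≤ 7 moves.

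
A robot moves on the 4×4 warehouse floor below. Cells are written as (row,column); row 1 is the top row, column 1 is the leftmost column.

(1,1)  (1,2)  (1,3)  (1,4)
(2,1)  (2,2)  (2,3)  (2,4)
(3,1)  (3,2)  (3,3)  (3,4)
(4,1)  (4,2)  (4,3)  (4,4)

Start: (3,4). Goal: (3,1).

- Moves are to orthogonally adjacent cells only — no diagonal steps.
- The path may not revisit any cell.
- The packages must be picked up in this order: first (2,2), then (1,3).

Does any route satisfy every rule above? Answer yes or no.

yes

One route that works: (3,4) → (3,3) → (3,2) → (2,2) → (2,3) → (1,3) → (1,2) → (1,1) → (2,1) → (3,1).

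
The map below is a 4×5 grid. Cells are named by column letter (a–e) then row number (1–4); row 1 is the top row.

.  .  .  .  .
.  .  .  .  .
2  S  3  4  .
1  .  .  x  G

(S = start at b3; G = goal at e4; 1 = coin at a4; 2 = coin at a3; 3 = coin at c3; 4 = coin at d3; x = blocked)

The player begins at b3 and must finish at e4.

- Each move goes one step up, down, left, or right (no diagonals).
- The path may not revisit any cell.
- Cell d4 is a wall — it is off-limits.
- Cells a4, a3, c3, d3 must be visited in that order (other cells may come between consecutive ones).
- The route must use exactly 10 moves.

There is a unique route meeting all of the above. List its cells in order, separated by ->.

b3 -> b4 -> a4 -> a3 -> a2 -> b2 -> c2 -> c3 -> d3 -> e3 -> e4

The waypoints must appear in the order a4, a3, c3, d3, with no cell reused.
Route from b3: down 1 to b4, left 1 to a4, up 2 to a2, right 2 to c2, down 1 to c3, right 2 to e3, down 1 to e4 — 10 moves in all.
Check: order respected (1 at step 2, 2 at step 3, 3 at step 7, 4 at step 8); 10 moves as required.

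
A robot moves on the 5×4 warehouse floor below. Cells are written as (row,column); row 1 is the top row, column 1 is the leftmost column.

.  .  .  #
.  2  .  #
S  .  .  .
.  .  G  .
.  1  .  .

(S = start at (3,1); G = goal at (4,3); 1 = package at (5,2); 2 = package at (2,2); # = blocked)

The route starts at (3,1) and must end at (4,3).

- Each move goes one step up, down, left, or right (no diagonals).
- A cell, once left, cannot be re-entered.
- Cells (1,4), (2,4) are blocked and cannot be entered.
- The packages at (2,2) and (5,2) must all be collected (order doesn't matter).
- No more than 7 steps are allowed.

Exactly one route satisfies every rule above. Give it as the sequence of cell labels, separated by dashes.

(3,1) - (2,1) - (2,2) - (3,2) - (4,2) - (5,2) - (5,3) - (4,3)

The 7-move cap with required stops at (2,2), (5,2) leaves no slack for detours.
Route from (3,1): up to (2,1), right to (2,2), 3× down (reaching (5,2)), right to (5,3), up to (4,3) — 7 moves in all.
Check: all required cells visited; 7 ≤ 7 moves.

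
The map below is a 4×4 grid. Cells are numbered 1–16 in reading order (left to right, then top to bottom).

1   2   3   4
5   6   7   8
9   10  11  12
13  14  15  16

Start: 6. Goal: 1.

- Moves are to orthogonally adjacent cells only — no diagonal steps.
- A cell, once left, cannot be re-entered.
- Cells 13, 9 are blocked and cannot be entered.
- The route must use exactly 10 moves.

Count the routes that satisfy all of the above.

Need simple routes of exactly 10 moves from 6 to 1 (Manhattan distance 2, so 4 moves are spent on a detour and 4 undoing it).
Branch systematically from the start, pruning whenever the remaining move budget drops below the Manhattan distance to 1 or differs from it in parity. Grouping the completions by first move — via 10: 8; via 7: 1 (no valid completion starts via 2 and 5) — and summing: 8 + 1 = 9.
That gives 9 routes.

9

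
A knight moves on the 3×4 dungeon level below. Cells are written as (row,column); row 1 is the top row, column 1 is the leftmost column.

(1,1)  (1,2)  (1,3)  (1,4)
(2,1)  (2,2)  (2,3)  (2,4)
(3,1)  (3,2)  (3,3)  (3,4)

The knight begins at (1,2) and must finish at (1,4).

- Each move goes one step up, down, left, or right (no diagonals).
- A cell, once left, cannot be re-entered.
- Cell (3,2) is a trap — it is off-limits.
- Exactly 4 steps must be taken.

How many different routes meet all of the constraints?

3

Need simple routes of exactly 4 moves from (1,2) to (1,4) (Manhattan distance 2, so 1 moves are spent on a detour and 1 undoing it).
Enumerating: (1,2) (2,2) (2,3) (1,3) (1,4) | (1,2) (2,2) (2,3) (2,4) (1,4) | (1,2) (1,3) (2,3) (2,4) (1,4).
That gives 3 routes.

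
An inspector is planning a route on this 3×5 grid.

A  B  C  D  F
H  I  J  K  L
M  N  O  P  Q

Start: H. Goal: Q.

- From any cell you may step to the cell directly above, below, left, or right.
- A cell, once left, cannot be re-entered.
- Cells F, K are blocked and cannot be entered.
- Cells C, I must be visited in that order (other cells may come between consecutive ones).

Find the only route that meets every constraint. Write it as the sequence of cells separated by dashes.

H - A - B - C - J - I - N - O - P - Q

The waypoints must appear in the order C, I, with no cell reused.
Route from H: up to A, 2× right (reaching C), down to J, left to I, down to N, 3× right (reaching Q) — 9 moves in all.
Check: order respected (C at step 3, I at step 5).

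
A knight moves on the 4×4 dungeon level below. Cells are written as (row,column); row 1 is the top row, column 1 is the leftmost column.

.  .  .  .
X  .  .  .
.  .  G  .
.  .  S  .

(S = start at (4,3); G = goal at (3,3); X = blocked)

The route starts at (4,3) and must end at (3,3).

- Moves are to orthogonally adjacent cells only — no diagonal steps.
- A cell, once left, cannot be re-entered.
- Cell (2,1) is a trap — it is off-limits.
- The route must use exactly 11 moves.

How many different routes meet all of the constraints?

4

Need simple routes of exactly 11 moves from (4,3) to (3,3) (Manhattan distance 1, so 5 moves are spent on a detour and 5 undoing it).
Enumerating: (4,3) (4,2) (4,1) (3,1) (3,2) (2,2) (1,2) (1,3) (2,3) (2,4) (3,4) (3,3) | (4,3) (4,2) (4,1) (3,1) (3,2) (2,2) (1,2) (1,3) (1,4) (2,4) (3,4) (3,3) | (4,3) (4,2) (4,1) (3,1) (3,2) (2,2) (1,2) (1,3) (1,4) (2,4) (2,3) (3,3) | (4,3) (4,2) (4,1) (3,1) (3,2) (2,2) (2,3) (1,3) (1,4) (2,4) (3,4) (3,3).
That gives 4 routes.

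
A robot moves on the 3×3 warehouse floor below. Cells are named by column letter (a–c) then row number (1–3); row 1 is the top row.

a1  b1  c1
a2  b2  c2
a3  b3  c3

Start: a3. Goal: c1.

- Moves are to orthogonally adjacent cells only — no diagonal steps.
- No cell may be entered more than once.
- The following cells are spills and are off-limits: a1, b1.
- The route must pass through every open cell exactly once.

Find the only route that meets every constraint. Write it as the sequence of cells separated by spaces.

a3 a2 b2 b3 c3 c2 c1

Need to visit all 7 open cells exactly once, starting at a3 and ending at c1.
Cell a2 has only two open neighbours (a3 and b2), so the path must pass straight through it: one of those is the cell it's entered from and the other is where it exits.
Route from a3: up to a2, right to b2, down to b3, right to c3, 2× up (reaching c1) — 6 moves in all.
Check: all 7 open cells covered.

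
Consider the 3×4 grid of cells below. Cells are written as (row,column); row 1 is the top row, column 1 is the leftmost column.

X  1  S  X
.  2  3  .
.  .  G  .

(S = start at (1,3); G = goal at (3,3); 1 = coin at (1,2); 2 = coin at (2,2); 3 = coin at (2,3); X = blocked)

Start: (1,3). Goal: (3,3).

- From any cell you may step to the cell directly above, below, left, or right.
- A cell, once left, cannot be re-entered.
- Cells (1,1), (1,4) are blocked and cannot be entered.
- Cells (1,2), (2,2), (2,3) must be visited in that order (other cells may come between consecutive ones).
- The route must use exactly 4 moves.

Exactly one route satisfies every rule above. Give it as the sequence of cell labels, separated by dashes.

(1,3) - (1,2) - (2,2) - (2,3) - (3,3)

The waypoints must appear in the order (1,2), (2,2), (2,3), with no cell reused.
Route from (1,3): left 1 to (1,2), down 1 to (2,2), right 1 to (2,3), down 1 to (3,3) — 4 moves in all.
Check: order respected (1 at step 1, 2 at step 2, 3 at step 3); 4 moves as required.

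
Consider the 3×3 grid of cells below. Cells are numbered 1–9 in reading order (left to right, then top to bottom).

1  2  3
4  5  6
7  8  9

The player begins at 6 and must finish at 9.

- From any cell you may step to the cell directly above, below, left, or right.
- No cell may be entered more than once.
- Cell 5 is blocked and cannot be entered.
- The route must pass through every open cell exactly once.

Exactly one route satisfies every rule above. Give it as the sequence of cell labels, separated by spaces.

6 3 2 1 4 7 8 9

Need to visit all 8 open cells exactly once, starting at 6 and ending at 9.
Cell 2 has only two open neighbours (1 and 3), so the path must pass straight through it: one of those is the cell it's entered from and the other is where it exits.
Route from 6: up to 3, 2× left (reaching 1), 2× down (reaching 7), 2× right (reaching 9) — 7 moves in all.
Check: all 8 open cells covered.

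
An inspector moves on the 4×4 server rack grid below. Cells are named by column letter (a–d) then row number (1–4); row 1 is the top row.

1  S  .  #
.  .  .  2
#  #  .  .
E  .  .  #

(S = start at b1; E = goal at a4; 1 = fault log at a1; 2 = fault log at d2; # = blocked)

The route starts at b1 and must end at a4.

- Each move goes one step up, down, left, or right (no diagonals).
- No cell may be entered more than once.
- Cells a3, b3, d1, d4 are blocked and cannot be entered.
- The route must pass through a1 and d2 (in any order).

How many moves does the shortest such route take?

10

Any route passes through a1 and d2 in some order between b1 and a4. Summing Manhattan distances along each leg and taking the cheapest ordering (b1 → a1 → d2 → a4) gives a lower bound of 1 + 4 + 5 = 10 moves.
A route of 10 moves achieves this: b1 → a1 → a2 → b2 → c2 → d2 → d3 → c3 → c4 → b4 → a4.
Since 10 matches the lower bound, it is optimal.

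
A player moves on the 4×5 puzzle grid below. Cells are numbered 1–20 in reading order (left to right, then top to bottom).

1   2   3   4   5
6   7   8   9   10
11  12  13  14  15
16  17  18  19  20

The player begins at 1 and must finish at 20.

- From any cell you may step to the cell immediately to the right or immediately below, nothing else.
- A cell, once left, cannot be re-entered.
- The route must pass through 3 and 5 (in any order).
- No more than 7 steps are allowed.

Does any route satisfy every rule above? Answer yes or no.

One route that works: 1 → 2 → 3 → 4 → 5 → 10 → 15 → 20.

yes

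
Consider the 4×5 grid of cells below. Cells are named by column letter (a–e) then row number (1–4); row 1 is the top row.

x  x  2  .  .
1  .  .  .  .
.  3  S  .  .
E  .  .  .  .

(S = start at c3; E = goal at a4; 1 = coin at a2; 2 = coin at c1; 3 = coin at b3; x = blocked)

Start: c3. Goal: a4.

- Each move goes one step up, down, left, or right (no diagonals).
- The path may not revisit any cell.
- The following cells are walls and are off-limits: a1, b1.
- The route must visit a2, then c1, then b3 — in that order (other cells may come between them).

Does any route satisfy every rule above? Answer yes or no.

Ignoring the required order, 39 revisit-free routes from c3 to a4 pass through all of a2, c1, and b3; the waypoint orders that occur are c1 → a2 → b3 (14); c1 → b3 → a2 (9); b3 → c1 → a2 (8); b3 → a2 → c1 (8) — never a2 → c1 → b3.

no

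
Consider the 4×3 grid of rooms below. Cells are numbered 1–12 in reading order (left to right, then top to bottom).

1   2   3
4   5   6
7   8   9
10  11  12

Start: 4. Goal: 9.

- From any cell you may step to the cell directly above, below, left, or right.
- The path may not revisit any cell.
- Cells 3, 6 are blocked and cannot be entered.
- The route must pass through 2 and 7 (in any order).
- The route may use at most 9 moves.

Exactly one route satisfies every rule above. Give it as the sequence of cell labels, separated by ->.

4 -> 1 -> 2 -> 5 -> 8 -> 7 -> 10 -> 11 -> 12 -> 9

Any route must reach 2 and 7 and still end at 9 within 9 moves, so the order of the required stops is forced.
Route from 4: up to 1, right to 2, 2× down (reaching 8), left to 7, down to 10, 2× right (reaching 12), up to 9 — 9 moves in all.
Check: all required cells visited; 9 ≤ 9 moves.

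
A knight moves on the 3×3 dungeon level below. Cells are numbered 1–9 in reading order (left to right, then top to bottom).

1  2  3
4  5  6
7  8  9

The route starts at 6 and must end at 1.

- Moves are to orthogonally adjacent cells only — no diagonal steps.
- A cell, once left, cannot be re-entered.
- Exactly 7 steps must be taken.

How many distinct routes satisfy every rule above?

Need simple routes of exactly 7 moves from 6 to 1 (Manhattan distance 3, so 2 moves are spent on a detour and 2 undoing it).
Enumerating: 6 3 2 5 8 7 4 1 | 6 9 8 7 4 5 2 1.
That gives 2 routes.

2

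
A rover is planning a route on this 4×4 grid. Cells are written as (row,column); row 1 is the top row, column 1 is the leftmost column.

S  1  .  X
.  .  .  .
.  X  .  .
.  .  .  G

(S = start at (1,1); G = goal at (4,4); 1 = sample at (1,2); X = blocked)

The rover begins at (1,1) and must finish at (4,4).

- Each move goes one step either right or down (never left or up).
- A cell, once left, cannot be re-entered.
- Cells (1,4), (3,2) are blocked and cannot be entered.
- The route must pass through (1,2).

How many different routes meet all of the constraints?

6

A right/down-only route from (1,1) to (4,4) makes exactly 3 down-moves and 3 right-moves in some order.
With no other constraints that would be C(6,3) = 20 routes.
Split at (1,2) and multiply the segment counts (each segment already excludes blocked cells): (1,1)→(1,2): 1; (1,2)→(4,4): 6; product = 6.
That gives 6 routes.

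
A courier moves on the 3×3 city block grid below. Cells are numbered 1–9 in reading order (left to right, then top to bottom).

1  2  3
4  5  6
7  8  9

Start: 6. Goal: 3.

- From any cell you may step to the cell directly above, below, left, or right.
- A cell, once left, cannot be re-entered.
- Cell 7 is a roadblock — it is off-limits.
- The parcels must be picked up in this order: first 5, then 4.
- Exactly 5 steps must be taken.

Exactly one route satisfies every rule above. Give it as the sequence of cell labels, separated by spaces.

6 5 4 1 2 3

The waypoints must appear in the order 5, 4, with no cell reused.
Route from 6: left 2 to 4, up 1 to 1, right 2 to 3 — 5 moves in all.
Check: order respected (5 at step 1, 4 at step 2); 5 moves as required.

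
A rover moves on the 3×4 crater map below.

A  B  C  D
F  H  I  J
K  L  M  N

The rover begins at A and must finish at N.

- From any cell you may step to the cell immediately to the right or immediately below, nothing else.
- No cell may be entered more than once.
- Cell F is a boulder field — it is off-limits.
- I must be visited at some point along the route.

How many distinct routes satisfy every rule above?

4

A right/down-only route from A to N makes exactly 2 down-moves and 3 right-moves in some order.
With no other constraints that would be C(5,2) = 10 routes.
Split at I and multiply the segment counts (each segment already excludes blocked cells): A→I: 2; I→N: 2; product = 4.
That gives 4 routes.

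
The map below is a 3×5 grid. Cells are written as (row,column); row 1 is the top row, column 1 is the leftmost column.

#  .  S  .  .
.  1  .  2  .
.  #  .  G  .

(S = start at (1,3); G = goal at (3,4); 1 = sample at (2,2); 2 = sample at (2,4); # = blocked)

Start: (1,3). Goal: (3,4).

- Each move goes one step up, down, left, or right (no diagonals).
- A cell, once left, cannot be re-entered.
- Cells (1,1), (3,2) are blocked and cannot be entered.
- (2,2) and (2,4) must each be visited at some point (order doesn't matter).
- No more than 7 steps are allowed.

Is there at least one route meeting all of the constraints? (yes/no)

yes

One route that works: (1,3) → (1,2) → (2,2) → (2,3) → (2,4) → (3,4).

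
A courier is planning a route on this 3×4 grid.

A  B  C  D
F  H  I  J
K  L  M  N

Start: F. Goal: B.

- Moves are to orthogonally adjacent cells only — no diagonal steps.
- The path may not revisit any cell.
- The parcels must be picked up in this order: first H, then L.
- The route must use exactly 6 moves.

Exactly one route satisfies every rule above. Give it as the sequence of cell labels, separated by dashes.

F - H - L - M - I - C - B

The waypoints must appear in the order H, L, with no cell reused.
Route from F: right to H, down to L, right to M, 2× up (reaching C), left to B — 6 moves in all.
Check: order respected (H at step 1, L at step 2); 6 moves as required.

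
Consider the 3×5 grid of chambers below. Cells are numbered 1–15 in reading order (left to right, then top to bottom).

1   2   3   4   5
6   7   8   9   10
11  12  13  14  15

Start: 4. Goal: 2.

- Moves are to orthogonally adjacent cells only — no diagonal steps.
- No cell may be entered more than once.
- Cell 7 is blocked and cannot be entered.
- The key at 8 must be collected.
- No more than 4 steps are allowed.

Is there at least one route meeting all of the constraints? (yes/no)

yes

One route that works: 4 → 9 → 8 → 3 → 2.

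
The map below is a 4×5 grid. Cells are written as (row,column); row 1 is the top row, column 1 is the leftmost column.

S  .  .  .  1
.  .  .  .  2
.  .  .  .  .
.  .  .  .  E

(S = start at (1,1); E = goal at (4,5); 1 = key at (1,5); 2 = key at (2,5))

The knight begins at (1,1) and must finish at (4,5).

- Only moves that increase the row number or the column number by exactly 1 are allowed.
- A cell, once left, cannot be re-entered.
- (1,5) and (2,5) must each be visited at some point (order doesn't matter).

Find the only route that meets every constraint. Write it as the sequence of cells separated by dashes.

Moves only go right or down, so the column and row indices never decrease.
Route from (1,1): right 4 to (1,5), down 3 to (4,5) — 7 moves in all.
Check: all required cells visited.

(1,1) - (1,2) - (1,3) - (1,4) - (1,5) - (2,5) - (3,5) - (4,5)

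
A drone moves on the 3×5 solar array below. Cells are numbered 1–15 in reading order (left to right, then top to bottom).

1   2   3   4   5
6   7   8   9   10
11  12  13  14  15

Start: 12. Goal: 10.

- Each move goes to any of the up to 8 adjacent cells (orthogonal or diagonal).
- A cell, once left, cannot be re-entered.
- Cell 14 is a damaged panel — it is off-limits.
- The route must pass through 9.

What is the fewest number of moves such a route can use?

Any route passes through 9 somewhere between 12 and 10. Summing Chebyshev distances along the two legs (12 → 9 → 10) gives a lower bound of 2 + 1 = 3 moves.
A route of 3 moves achieves this: 12 → 8 → 9 → 10.
Since 3 matches the lower bound, it is optimal.

3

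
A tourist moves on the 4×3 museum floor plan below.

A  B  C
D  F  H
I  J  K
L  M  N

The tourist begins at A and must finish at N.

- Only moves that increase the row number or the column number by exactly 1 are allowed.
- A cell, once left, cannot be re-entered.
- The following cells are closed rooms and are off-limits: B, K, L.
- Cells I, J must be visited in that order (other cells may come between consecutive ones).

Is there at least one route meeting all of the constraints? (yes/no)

One route that works: A → D → I → J → M → N.

yes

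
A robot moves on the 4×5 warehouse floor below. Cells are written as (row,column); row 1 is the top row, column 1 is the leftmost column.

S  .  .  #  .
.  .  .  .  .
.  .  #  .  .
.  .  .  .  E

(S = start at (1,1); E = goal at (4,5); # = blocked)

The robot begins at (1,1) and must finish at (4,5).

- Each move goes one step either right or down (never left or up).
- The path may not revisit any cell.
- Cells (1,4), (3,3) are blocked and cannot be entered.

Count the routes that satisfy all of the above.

A right/down-only route from (1,1) to (4,5) makes exactly 3 down-moves and 4 right-moves in some order.
With no other constraints that would be C(7,3) = 35 routes.
Subtract routes through each blocked cell (inclusion–exclusion for overlaps): − through (1,4): 4 − through (3,3): 18 → 13.
That gives 13 routes.

13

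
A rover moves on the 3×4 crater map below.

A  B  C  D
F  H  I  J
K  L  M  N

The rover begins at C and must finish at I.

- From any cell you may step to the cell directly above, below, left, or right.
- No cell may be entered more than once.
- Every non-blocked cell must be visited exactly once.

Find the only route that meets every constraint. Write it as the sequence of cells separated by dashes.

C - D - J - N - M - L - K - F - A - B - H - I

Need to visit all 12 open cells exactly once, starting at C and ending at I.
Cell A has only two open neighbours (F and B), so the path must pass straight through it: one of those is the cell it's entered from and the other is where it exits.
Route from C: right to D, 2× down (reaching N), 3× left (reaching K), 2× up (reaching A), right to B, down to H, right to I — 11 moves in all.
Check: all 12 open cells covered.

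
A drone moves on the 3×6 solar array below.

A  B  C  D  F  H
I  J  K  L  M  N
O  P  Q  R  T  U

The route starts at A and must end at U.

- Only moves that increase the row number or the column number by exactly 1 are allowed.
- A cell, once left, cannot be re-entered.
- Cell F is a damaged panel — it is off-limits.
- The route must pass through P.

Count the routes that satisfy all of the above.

A right/down-only route from A to U makes exactly 2 down-moves and 5 right-moves in some order.
With no other constraints that would be C(7,2) = 21 routes.
Split at P and multiply the segment counts (each segment already excludes blocked cells): A→P: 3; P→U: 1; product = 3.
That gives 3 routes.

3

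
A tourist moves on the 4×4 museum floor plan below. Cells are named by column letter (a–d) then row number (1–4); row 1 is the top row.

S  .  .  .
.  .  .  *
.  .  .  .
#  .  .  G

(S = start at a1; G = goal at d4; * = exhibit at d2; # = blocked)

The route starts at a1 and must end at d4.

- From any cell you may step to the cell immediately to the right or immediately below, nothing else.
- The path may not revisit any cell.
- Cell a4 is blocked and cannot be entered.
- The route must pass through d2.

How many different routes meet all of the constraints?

4

A right/down-only route from a1 to d4 makes exactly 3 down-moves and 3 right-moves in some order.
With no other constraints that would be C(6,3) = 20 routes.
Split at d2 and multiply the segment counts (each segment already excludes blocked cells): a1→d2: 4; d2→d4: 1; product = 4.
That gives 4 routes.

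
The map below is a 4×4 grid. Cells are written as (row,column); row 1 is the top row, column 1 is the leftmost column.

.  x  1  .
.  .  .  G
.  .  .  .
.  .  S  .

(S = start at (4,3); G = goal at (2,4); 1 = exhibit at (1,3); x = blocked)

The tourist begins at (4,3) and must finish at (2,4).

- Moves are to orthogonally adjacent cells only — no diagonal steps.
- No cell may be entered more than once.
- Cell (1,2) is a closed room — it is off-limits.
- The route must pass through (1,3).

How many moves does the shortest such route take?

5

Any route passes through (1,3) somewhere between (4,3) and (2,4). Summing Manhattan distances along the two legs ((4,3) → (1,3) → (2,4)) gives a lower bound of 3 + 2 = 5 moves.
A route of 5 moves achieves this: (4,3) → (3,3) → (2,3) → (1,3) → (1,4) → (2,4).
Since 5 matches the lower bound, it is optimal.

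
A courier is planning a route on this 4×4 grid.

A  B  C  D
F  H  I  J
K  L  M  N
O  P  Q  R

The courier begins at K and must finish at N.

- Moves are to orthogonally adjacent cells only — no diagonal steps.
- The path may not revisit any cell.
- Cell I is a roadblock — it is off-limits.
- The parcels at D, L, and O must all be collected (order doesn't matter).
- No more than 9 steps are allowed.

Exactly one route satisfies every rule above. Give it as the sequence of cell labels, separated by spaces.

Any route must reach D, L, and O and still end at N within 9 moves, so the order of the required stops is forced.
Route from K: down to O, right to P, 3× up (reaching B), 2× right (reaching D), 2× down (reaching N) — 9 moves in all.
Check: all required cells visited; 9 ≤ 9 moves.

K O P L H B C D J N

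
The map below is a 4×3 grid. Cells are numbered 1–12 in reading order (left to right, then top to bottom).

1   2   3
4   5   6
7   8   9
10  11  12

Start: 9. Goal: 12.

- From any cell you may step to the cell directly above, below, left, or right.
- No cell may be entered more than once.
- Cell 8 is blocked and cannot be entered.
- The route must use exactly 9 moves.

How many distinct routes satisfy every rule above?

Need simple routes of exactly 9 moves from 9 to 12 (Manhattan distance 1, so 4 moves are spent on a detour and 4 undoing it).
Enumerating: 9 6 3 2 5 4 7 10 11 12 | 9 6 3 2 1 4 7 10 11 12 | 9 6 5 2 1 4 7 10 11 12.
That gives 3 routes.

3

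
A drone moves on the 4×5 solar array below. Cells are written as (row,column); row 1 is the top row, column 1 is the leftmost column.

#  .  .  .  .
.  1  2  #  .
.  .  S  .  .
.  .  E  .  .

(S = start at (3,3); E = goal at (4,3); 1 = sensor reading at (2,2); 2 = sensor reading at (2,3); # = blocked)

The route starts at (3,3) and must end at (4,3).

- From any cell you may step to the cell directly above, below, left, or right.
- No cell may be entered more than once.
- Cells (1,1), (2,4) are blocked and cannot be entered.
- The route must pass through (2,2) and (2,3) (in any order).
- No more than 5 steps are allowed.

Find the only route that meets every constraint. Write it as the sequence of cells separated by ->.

(3,3) -> (2,3) -> (2,2) -> (3,2) -> (4,2) -> (4,3)

Any route must reach (2,2) and (2,3) and still end at (4,3) within 5 moves, so the order of the required stops is forced.
Route from (3,3): up 1 to (2,3), left 1 to (2,2), down 2 to (4,2), right 1 to (4,3) — 5 moves in all.
Check: all required cells visited; 5 ≤ 5 moves.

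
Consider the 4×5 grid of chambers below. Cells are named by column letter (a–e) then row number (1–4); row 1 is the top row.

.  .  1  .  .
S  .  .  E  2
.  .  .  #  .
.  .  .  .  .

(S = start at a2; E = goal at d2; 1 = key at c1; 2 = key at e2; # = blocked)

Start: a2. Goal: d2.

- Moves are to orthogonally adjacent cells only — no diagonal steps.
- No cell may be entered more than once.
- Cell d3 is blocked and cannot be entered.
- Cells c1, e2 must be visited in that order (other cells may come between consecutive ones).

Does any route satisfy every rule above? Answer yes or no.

yes

One route that works: a2 → a1 → b1 → c1 → d1 → e1 → e2 → d2.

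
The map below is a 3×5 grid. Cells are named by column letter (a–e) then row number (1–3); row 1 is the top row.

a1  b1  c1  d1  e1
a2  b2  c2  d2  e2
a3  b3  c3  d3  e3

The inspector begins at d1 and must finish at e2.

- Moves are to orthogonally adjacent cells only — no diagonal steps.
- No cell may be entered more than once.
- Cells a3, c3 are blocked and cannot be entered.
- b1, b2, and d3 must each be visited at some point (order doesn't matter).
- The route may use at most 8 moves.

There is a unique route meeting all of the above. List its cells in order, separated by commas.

The 8-move cap with required stops at b1, b2, d3 leaves no slack for detours.
Route from d1: left 2 to b1, down 1 to b2, right 2 to d2, down 1 to d3, right 1 to e3, up 1 to e2 — 8 moves in all.
Check: all required cells visited; 8 ≤ 8 moves.

d1, c1, b1, b2, c2, d2, d3, e3, e2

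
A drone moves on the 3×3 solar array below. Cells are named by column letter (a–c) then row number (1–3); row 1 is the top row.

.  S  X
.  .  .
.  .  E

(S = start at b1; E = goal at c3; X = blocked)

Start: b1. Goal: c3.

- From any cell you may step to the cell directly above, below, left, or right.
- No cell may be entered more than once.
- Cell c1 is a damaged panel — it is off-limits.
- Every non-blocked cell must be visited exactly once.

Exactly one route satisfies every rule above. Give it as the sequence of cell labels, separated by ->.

b1 -> a1 -> a2 -> a3 -> b3 -> b2 -> c2 -> c3

Need to visit all 8 open cells exactly once, starting at b1 and ending at c3.
Route from b1: left 1 to a1, down 2 to a3, right 1 to b3, up 1 to b2, right 1 to c2, down 1 to c3 — 7 moves in all.
Check: all 8 open cells covered.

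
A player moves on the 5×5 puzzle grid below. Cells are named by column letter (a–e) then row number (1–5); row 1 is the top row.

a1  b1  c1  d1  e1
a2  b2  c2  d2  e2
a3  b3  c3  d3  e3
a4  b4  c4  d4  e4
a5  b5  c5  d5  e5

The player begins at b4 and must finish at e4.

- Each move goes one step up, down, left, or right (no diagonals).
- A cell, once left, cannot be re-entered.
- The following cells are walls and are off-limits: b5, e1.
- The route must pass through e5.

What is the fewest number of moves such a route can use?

Any route passes through e5 somewhere between b4 and e4. Summing Manhattan distances along the two legs (b4 → e5 → e4) gives a lower bound of 4 + 1 = 5 moves.
A route of 5 moves achieves this: b4 → c4 → c5 → d5 → e5 → e4.
Since 5 matches the lower bound, it is optimal.

5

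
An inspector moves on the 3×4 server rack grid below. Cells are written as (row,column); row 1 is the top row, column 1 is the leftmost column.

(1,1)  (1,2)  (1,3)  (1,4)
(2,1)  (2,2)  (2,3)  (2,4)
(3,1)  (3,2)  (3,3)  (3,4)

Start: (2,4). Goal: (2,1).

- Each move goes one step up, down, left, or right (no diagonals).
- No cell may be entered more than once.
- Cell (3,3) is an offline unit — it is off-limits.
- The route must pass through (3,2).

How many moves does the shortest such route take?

5

Any route passes through (3,2) somewhere between (2,4) and (2,1). Summing Manhattan distances along the two legs ((2,4) → (3,2) → (2,1)) gives a lower bound of 3 + 2 = 5 moves.
A route of 5 moves achieves this: (2,4) → (2,3) → (2,2) → (3,2) → (3,1) → (2,1).
Since 5 matches the lower bound, it is optimal.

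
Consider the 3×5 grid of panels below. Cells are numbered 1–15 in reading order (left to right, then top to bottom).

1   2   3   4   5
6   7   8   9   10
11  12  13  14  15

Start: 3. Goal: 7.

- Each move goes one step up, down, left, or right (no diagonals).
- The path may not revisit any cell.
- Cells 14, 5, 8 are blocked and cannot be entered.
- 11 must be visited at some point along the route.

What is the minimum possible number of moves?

Any route passes through 11 somewhere between 3 and 7. Summing Manhattan distances along the two legs (3 → 11 → 7) gives a lower bound of 4 + 2 = 6 moves.
A route of 6 moves achieves this: 3 → 2 → 1 → 6 → 11 → 12 → 7.
Since 6 matches the lower bound, it is optimal.

6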